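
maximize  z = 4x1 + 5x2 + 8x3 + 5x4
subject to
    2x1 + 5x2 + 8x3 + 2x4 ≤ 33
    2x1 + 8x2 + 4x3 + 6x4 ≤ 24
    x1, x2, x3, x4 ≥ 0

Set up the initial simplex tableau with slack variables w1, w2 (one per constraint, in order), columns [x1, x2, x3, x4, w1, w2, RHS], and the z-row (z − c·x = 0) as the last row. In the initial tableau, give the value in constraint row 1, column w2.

0

Slack w2 belongs to constraint 2; its column is the unit vector e_2, so the entry in row 1 is 0.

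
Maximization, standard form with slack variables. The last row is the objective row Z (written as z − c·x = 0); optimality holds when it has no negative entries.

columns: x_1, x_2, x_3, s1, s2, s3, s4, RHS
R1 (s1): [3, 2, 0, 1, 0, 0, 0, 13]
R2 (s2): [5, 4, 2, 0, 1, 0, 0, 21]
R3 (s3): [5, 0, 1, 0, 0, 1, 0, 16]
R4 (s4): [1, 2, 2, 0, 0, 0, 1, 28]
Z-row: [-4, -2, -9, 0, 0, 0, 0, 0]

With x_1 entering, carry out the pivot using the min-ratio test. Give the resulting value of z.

Ratio test on column x_1 — row 1: 13/3 = 13/3; row 2: 21/5 = 21/5; row 3: 16/5 = 16/5; row 4: 28/1 = 28. Minimum is 16/5 at row 3 (s3 leaves); pivot element 5.
Pivot on row 3; the Z-row RHS becomes 0 − (-4)·(16/5) = 64/5.

64/5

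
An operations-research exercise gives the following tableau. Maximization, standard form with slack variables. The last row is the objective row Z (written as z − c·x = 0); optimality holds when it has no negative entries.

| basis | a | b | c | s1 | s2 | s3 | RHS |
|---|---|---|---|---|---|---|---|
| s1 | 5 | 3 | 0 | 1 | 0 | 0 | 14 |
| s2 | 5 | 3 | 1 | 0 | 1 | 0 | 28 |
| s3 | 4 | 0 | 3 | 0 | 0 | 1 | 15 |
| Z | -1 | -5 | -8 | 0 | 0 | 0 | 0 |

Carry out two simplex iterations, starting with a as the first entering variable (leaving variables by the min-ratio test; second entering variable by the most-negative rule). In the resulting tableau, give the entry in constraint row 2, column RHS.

Ratio test on column a — row 1: 14/5 = 14/5; row 2: 28/5 = 28/5; row 3: 15/4 = 15/4. Minimum is 14/5 at row 1 (s1 leaves); pivot element 5.
Divide row 1 by 5; eliminate column a from the other rows.
Second iteration: most negative Z-row entry is -8 in column c, so c enters.
Ratio test on column c — row 1: entry 0 ≤ 0; row 2: 14/1 = 14; row 3: (19/5)/3 = 19/15. Minimum is 19/15 at row 3 (s3 leaves); pivot element 3.
Divide row 3 by 3; eliminate column c from the other rows.
After both pivots, the entry at constraint row 2, column RHS is 191/15.

191/15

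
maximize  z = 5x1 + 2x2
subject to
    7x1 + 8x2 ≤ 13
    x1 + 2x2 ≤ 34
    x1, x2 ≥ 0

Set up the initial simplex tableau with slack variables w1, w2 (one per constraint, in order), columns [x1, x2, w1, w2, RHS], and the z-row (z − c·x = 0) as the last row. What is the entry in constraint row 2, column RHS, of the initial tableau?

34

The RHS of constraint 2 is b_2 = 34.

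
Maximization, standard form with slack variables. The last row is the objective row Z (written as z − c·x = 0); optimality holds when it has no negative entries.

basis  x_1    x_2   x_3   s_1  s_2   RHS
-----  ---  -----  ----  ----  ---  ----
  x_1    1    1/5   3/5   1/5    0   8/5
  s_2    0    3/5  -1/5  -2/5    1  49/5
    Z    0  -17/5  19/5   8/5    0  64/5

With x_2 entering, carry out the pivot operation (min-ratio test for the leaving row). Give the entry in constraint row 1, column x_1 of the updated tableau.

5

Ratio test on column x_2 — row 1: (8/5)/(1/5) = 8; row 2: (49/5)/(3/5) = 49/3. Minimum is 8 at row 1 (x_1 leaves); pivot element 1/5.
Divide row 1 by 1/5; eliminate column x_2 from the other rows.
In the new row 1, the x_1 entry is the old entry divided by the pivot: 1/(1/5) = 5.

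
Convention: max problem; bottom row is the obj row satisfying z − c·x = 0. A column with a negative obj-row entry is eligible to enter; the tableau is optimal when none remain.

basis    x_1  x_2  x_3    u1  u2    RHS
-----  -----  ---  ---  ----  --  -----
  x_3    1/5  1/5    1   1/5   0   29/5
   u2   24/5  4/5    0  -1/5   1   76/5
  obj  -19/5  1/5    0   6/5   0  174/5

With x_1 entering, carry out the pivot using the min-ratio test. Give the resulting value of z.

Ratio test on column x_1 — row 1: (29/5)/(1/5) = 29; row 2: (76/5)/(24/5) = 19/6. Minimum is 19/6 at row 2 (u2 leaves); pivot element 24/5.
Pivot on row 2; the obj-row RHS becomes 174/5 − (-19/5)·(19/6) = 281/6.

281/6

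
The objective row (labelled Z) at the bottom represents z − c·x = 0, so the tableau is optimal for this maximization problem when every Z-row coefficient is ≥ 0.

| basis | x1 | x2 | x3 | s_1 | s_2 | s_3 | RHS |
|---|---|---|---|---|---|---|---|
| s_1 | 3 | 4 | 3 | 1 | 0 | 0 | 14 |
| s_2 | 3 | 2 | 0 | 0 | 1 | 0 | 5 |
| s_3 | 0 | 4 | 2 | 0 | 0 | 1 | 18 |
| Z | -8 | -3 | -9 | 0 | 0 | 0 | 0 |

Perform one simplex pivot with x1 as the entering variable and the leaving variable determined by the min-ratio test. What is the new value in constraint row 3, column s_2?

Ratio test on column x1 — row 1: 14/3 = 14/3; row 2: 5/3 = 5/3; row 3: entry 0 ≤ 0. Minimum is 5/3 at row 2 (s_2 leaves); pivot element 3.
Divide row 2 by 3; eliminate column x1 from the other rows.
Row 3 update in column s_2: 0 − 0·(1/3) = 0.

0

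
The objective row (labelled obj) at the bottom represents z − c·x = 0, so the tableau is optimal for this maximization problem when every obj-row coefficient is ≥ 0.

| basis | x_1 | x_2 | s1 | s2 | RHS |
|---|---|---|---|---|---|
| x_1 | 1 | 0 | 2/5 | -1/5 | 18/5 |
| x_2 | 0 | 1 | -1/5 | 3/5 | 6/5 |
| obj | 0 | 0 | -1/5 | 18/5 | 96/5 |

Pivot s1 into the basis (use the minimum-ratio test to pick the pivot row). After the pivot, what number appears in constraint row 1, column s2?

-1/2

Ratio test on column s1 — row 1: (18/5)/(2/5) = 9; row 2: entry -1/5 ≤ 0. Minimum is 9 at row 1 (x_1 leaves); pivot element 2/5.
Divide row 1 by 2/5; eliminate column s1 from the other rows.
In the new row 1, the s2 entry is the old entry divided by the pivot: (-1/5)/(2/5) = -1/2.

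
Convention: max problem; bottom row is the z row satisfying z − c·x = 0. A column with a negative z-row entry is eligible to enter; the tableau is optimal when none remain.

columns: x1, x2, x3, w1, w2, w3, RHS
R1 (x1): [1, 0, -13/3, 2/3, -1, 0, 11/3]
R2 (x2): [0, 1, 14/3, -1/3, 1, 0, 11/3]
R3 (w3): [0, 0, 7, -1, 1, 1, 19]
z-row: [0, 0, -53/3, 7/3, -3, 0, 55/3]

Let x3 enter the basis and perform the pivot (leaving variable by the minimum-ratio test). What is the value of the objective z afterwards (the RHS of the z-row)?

Ratio test on column x3 — row 1: entry -13/3 ≤ 0; row 2: (11/3)/(14/3) = 11/14; row 3: 19/7 = 19/7. Minimum is 11/14 at row 2 (x2 leaves); pivot element 14/3.
Pivot on row 2; the z-row RHS becomes 55/3 − (-53/3)·(11/14) = 451/14.

451/14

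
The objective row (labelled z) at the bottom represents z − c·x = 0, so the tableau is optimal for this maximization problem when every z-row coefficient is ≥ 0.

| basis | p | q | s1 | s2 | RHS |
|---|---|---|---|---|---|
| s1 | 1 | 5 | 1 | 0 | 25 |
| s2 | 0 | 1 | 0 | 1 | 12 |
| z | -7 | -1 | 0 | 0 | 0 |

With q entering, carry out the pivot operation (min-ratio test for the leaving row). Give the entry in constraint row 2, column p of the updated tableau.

-1/5

Ratio test on column q — row 1: 25/5 = 5; row 2: 12/1 = 12. Minimum is 5 at row 1 (s1 leaves); pivot element 5.
Divide row 1 by 5; eliminate column q from the other rows.
Row 2 update in column p: 0 − 1·(1/5) = -1/5.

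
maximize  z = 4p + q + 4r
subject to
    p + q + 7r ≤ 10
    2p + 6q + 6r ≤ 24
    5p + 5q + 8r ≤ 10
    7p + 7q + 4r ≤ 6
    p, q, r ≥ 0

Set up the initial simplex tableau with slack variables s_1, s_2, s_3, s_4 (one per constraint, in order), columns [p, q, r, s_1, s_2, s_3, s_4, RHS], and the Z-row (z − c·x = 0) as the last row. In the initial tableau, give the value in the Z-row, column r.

The Z-row carries the negated objective coefficients: the r entry is -4.

-4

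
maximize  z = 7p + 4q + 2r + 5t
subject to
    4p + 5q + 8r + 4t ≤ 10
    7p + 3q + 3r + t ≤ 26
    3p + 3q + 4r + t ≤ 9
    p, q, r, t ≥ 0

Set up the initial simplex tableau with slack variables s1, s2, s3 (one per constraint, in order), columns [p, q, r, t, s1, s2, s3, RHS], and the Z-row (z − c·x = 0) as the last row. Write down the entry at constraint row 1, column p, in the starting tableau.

Constraint 1 has coefficient 4 on p.

4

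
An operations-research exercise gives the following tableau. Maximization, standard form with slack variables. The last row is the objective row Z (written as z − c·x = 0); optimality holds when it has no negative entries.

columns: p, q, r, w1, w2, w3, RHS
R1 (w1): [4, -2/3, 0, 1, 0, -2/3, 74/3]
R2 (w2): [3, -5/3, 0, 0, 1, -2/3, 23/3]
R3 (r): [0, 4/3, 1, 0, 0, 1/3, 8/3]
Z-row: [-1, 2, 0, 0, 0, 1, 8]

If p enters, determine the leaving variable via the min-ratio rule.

w2

Column p entries and ratios — w1: (74/3)/4 = 37/6; w2: (23/3)/3 = 23/9; r: 0 ≤ 0, skip.
Smallest ratio is 23/9 in the row of w2, so w2 leaves.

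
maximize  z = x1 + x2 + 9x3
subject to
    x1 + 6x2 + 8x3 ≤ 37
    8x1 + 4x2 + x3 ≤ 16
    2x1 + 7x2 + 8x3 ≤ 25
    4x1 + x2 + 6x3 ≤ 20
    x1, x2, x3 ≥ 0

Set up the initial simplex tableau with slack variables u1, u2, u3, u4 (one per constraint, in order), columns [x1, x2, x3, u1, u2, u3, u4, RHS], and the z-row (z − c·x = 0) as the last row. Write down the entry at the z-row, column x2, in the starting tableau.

The z-row carries the negated objective coefficients: the x2 entry is -1.

-1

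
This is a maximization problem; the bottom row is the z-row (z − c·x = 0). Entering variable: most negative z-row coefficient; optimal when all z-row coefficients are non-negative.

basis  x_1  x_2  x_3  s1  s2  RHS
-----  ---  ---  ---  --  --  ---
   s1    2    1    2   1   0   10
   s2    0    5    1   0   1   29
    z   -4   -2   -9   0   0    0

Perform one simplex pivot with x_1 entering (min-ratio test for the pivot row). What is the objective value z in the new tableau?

20

Ratio test on column x_1 — row 1: 10/2 = 5; row 2: entry 0 ≤ 0. Minimum is 5 at row 1 (s1 leaves); pivot element 2.
Pivot on row 1; the z-row RHS becomes 0 − (-4)·5 = 20.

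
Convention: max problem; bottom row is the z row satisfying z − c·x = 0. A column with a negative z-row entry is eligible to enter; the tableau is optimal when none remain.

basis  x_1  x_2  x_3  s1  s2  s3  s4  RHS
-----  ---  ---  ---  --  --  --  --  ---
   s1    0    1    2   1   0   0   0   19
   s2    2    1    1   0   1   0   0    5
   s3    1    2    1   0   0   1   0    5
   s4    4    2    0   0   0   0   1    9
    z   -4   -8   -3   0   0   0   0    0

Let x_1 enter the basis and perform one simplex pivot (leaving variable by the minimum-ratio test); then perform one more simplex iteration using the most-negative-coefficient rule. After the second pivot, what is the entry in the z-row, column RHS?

Ratio test on column x_1 — row 1: entry 0 ≤ 0; row 2: 5/2 = 5/2; row 3: 5/1 = 5; row 4: 9/4 = 9/4. Minimum is 9/4 at row 4 (s4 leaves); pivot element 4.
Divide row 4 by 4; eliminate column x_1 from the other rows.
Second iteration: most negative z-row entry is -6 in column x_2, so x_2 enters.
Ratio test on column x_2 — row 1: 19/1 = 19; row 2: entry 0 ≤ 0; row 3: (11/4)/(3/2) = 11/6; row 4: (9/4)/(1/2) = 9/2. Minimum is 11/6 at row 3 (s3 leaves); pivot element 3/2.
Divide row 3 by 3/2; eliminate column x_2 from the other rows.
After both pivots, the entry at the z-row, column RHS is 20.

20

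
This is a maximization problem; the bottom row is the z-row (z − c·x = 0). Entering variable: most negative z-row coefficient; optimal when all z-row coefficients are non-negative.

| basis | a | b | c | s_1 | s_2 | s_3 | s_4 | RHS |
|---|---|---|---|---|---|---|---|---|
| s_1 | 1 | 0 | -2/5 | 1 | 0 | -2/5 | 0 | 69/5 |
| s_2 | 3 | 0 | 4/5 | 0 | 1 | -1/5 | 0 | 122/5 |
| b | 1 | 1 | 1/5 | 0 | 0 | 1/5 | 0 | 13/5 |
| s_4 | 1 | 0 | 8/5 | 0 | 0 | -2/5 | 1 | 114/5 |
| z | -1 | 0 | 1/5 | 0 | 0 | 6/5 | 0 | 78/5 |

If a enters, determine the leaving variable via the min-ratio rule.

b

Column a entries and ratios — s_1: (69/5)/1 = 69/5; s_2: (122/5)/3 = 122/15; b: (13/5)/1 = 13/5; s_4: (114/5)/1 = 114/5.
Smallest ratio is 13/5 in the row of b, so b leaves.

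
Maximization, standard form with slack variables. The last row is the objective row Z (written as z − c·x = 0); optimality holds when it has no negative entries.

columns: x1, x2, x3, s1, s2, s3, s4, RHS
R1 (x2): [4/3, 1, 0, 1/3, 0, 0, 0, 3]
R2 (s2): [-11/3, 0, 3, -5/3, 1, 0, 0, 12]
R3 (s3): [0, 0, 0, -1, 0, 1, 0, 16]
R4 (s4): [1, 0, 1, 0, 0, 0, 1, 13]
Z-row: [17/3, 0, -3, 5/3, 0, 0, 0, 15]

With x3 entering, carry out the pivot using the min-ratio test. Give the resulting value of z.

Ratio test on column x3 — row 1: entry 0 ≤ 0; row 2: 12/3 = 4; row 3: entry 0 ≤ 0; row 4: 13/1 = 13. Minimum is 4 at row 2 (s2 leaves); pivot element 3.
Pivot on row 2; the Z-row RHS becomes 15 − (-3)·4 = 27.

27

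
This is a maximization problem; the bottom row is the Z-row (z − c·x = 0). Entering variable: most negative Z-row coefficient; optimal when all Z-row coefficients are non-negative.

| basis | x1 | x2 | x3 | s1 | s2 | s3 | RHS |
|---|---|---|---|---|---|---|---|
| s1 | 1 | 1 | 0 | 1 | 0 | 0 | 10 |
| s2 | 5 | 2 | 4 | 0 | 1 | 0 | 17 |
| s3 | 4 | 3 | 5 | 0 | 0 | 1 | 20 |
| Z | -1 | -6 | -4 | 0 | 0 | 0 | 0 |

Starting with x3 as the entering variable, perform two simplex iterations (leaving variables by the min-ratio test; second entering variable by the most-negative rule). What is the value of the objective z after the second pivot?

40

Ratio test on column x3 — row 1: entry 0 ≤ 0; row 2: 17/4 = 17/4; row 3: 20/5 = 4. Minimum is 4 at row 3 (s3 leaves); pivot element 5.
Pivot on row 3; the Z-row RHS becomes 0 − (-4)·4 = 16.
Next entering variable (most negative Z-row entry -18/5): x2.
Ratio test on column x2 — row 1: 10/1 = 10; row 2: entry -2/5 ≤ 0; row 3: 4/(3/5) = 20/3. Minimum is 20/3 at row 3 (x3 leaves); pivot element 3/5.
After the second pivot the Z-row RHS is 16 − (-18/5)·(20/3) = 40.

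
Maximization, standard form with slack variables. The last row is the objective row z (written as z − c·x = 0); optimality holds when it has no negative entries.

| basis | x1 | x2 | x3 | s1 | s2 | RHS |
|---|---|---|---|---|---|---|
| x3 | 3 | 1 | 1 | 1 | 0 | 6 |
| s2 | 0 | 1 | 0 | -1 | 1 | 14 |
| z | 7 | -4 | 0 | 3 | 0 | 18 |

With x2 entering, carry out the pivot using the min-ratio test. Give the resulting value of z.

Ratio test on column x2 — row 1: 6/1 = 6; row 2: 14/1 = 14. Minimum is 6 at row 1 (x3 leaves); pivot element 1.
Pivot on row 1; the z-row RHS becomes 18 − (-4)·6 = 42.

42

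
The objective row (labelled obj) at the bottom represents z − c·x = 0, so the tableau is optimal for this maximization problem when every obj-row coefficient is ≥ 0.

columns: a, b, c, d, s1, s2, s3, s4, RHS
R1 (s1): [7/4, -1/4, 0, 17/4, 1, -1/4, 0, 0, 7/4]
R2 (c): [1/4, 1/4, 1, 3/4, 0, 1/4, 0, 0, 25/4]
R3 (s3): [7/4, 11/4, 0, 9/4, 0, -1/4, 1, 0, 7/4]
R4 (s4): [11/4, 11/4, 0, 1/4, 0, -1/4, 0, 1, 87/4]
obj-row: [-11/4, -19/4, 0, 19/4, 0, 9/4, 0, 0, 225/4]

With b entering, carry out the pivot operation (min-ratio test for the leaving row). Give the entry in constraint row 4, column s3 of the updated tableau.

-1

Ratio test on column b — row 1: entry -1/4 ≤ 0; row 2: (25/4)/(1/4) = 25; row 3: (7/4)/(11/4) = 7/11; row 4: (87/4)/(11/4) = 87/11. Minimum is 7/11 at row 3 (s3 leaves); pivot element 11/4.
Divide row 3 by 11/4; eliminate column b from the other rows.
Row 4 update in column s3: 0 − (11/4)·(4/11) = -1.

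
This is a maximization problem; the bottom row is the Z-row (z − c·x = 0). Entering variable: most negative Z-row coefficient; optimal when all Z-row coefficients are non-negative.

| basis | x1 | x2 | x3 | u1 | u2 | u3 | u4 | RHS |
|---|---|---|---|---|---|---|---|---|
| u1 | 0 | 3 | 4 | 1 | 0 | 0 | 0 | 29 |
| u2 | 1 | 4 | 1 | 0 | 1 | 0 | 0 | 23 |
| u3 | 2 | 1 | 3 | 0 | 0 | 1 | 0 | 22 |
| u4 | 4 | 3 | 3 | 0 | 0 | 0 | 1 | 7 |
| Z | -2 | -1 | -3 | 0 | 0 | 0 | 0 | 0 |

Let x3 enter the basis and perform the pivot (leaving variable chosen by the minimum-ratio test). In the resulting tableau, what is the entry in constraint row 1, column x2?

Ratio test on column x3 — row 1: 29/4 = 29/4; row 2: 23/1 = 23; row 3: 22/3 = 22/3; row 4: 7/3 = 7/3. Minimum is 7/3 at row 4 (u4 leaves); pivot element 3.
Divide row 4 by 3; eliminate column x3 from the other rows.
Row 1 update in column x2: 3 − 4·1 = -1.

-1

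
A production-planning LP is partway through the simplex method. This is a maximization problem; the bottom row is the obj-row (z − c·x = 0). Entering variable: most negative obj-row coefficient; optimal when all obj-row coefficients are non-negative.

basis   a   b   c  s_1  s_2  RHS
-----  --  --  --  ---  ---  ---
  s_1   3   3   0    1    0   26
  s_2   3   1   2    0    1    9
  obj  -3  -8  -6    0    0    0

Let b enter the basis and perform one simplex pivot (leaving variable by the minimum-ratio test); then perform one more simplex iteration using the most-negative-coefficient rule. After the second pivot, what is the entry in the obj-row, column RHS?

211/3

Ratio test on column b — row 1: 26/3 = 26/3; row 2: 9/1 = 9. Minimum is 26/3 at row 1 (s_1 leaves); pivot element 3.
Divide row 1 by 3; eliminate column b from the other rows.
Second iteration: most negative obj-row entry is -6 in column c, so c enters.
Ratio test on column c — row 1: entry 0 ≤ 0; row 2: (1/3)/2 = 1/6. Minimum is 1/6 at row 2 (s_2 leaves); pivot element 2.
Divide row 2 by 2; eliminate column c from the other rows.
After both pivots, the entry at the obj-row, column RHS is 211/3.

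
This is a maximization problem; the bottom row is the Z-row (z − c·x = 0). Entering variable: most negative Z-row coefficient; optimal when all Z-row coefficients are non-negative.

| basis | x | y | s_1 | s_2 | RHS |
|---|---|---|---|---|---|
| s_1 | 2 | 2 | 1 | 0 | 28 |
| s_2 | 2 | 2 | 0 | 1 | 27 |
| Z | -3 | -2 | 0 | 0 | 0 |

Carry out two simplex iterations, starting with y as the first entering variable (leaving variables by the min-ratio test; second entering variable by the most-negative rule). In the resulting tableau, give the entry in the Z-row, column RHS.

81/2

Ratio test on column y — row 1: 28/2 = 14; row 2: 27/2 = 27/2. Minimum is 27/2 at row 2 (s_2 leaves); pivot element 2.
Divide row 2 by 2; eliminate column y from the other rows.
Second iteration: most negative Z-row entry is -1 in column x, so x enters.
Ratio test on column x — row 1: entry 0 ≤ 0; row 2: (27/2)/1 = 27/2. Minimum is 27/2 at row 2 (y leaves); pivot element 1.
Divide row 2 by 1; eliminate column x from the other rows.
After both pivots, the entry at the Z-row, column RHS is 81/2.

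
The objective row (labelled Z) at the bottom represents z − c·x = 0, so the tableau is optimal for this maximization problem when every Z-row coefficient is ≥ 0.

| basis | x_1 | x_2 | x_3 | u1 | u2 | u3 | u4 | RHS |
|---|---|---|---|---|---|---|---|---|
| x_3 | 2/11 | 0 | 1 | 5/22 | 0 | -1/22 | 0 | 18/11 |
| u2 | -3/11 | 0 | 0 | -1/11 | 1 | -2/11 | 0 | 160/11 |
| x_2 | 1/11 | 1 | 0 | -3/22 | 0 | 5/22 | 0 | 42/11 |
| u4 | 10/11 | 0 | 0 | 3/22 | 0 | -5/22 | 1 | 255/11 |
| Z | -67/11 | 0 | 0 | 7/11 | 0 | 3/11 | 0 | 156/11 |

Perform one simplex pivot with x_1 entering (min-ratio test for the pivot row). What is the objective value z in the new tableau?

Ratio test on column x_1 — row 1: (18/11)/(2/11) = 9; row 2: entry -3/11 ≤ 0; row 3: (42/11)/(1/11) = 42; row 4: (255/11)/(10/11) = 51/2. Minimum is 9 at row 1 (x_3 leaves); pivot element 2/11.
Pivot on row 1; the Z-row RHS becomes 156/11 − (-67/11)·9 = 69.

69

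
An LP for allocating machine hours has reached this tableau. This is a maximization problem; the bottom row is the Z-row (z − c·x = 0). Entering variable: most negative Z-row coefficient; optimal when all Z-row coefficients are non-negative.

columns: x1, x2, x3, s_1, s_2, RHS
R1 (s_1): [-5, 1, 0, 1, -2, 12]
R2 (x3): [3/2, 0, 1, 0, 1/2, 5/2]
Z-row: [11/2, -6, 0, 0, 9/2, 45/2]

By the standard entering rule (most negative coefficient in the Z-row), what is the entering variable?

Negative Z-row entries: x2: -6.
The most negative is -6 in column x2, so x2 enters.

x2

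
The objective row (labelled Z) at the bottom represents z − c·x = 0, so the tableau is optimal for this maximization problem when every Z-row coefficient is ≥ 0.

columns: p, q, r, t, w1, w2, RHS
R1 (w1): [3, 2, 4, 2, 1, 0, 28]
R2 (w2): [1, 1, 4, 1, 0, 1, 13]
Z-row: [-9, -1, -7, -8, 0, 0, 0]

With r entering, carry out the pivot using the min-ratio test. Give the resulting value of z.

Ratio test on column r — row 1: 28/4 = 7; row 2: 13/4 = 13/4. Minimum is 13/4 at row 2 (w2 leaves); pivot element 4.
Pivot on row 2; the Z-row RHS becomes 0 − (-7)·(13/4) = 91/4.

91/4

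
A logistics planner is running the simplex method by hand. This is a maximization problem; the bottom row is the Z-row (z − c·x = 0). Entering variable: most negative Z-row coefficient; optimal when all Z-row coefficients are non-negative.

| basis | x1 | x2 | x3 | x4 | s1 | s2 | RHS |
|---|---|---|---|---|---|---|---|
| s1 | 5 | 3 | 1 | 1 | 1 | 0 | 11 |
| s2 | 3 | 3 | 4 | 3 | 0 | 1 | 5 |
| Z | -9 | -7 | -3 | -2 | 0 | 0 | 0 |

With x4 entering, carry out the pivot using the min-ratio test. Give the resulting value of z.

Ratio test on column x4 — row 1: 11/1 = 11; row 2: 5/3 = 5/3. Minimum is 5/3 at row 2 (s2 leaves); pivot element 3.
Pivot on row 2; the Z-row RHS becomes 0 − (-2)·(5/3) = 10/3.

10/3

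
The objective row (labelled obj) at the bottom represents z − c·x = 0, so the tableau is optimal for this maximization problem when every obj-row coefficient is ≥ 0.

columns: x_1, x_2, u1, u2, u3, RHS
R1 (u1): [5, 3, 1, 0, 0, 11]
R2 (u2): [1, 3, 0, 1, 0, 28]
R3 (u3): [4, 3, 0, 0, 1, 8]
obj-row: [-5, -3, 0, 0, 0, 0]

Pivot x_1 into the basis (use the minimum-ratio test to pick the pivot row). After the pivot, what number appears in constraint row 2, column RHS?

26

Ratio test on column x_1 — row 1: 11/5 = 11/5; row 2: 28/1 = 28; row 3: 8/4 = 2. Minimum is 2 at row 3 (u3 leaves); pivot element 4.
Divide row 3 by 4; eliminate column x_1 from the other rows.
Row 2 update in column RHS: 28 − 1·2 = 26.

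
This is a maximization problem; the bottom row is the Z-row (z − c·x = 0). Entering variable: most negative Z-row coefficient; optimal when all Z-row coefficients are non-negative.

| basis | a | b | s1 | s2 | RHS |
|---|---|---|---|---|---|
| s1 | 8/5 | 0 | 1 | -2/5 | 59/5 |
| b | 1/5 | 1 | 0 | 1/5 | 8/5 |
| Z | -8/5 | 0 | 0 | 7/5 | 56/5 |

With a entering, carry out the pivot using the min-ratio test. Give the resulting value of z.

23

Ratio test on column a — row 1: (59/5)/(8/5) = 59/8; row 2: (8/5)/(1/5) = 8. Minimum is 59/8 at row 1 (s1 leaves); pivot element 8/5.
Pivot on row 1; the Z-row RHS becomes 56/5 − (-8/5)·(59/8) = 23.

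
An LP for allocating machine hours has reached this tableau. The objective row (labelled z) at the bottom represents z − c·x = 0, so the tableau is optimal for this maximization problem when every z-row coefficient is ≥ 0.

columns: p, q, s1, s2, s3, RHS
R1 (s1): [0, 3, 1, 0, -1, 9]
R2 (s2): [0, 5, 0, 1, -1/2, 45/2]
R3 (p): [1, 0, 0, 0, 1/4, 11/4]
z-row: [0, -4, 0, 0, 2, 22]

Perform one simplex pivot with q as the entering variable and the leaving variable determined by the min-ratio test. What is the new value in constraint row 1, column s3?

-1/3

Ratio test on column q — row 1: 9/3 = 3; row 2: (45/2)/5 = 9/2; row 3: entry 0 ≤ 0. Minimum is 3 at row 1 (s1 leaves); pivot element 3.
Divide row 1 by 3; eliminate column q from the other rows.
In the new row 1, the s3 entry is the old entry divided by the pivot: (-1)/3 = -1/3.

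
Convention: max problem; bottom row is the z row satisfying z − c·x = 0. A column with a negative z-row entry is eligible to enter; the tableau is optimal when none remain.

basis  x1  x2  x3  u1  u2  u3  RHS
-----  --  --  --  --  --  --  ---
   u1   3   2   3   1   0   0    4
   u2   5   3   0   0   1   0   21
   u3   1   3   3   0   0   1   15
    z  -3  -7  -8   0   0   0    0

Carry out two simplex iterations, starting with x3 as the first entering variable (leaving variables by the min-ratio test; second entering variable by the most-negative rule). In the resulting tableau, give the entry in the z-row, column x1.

Ratio test on column x3 — row 1: 4/3 = 4/3; row 2: entry 0 ≤ 0; row 3: 15/3 = 5. Minimum is 4/3 at row 1 (u1 leaves); pivot element 3.
Divide row 1 by 3; eliminate column x3 from the other rows.
Second iteration: most negative z-row entry is -5/3 in column x2, so x2 enters.
Ratio test on column x2 — row 1: (4/3)/(2/3) = 2; row 2: 21/3 = 7; row 3: 11/1 = 11. Minimum is 2 at row 1 (x3 leaves); pivot element 2/3.
Divide row 1 by 2/3; eliminate column x2 from the other rows.
After both pivots, the entry at the z-row, column x1 is 15/2.

15/2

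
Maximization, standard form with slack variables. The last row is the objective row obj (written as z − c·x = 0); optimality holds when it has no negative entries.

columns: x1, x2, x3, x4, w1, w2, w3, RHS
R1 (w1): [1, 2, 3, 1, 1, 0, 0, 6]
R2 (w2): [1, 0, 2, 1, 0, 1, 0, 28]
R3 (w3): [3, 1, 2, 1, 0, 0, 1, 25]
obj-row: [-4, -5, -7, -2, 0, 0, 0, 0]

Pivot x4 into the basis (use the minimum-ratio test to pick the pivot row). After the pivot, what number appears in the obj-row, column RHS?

12

Ratio test on column x4 — row 1: 6/1 = 6; row 2: 28/1 = 28; row 3: 25/1 = 25. Minimum is 6 at row 1 (w1 leaves); pivot element 1.
Divide row 1 by 1; eliminate column x4 from the other rows.
obj-row update in column RHS: 0 − (-2)·6 = 12.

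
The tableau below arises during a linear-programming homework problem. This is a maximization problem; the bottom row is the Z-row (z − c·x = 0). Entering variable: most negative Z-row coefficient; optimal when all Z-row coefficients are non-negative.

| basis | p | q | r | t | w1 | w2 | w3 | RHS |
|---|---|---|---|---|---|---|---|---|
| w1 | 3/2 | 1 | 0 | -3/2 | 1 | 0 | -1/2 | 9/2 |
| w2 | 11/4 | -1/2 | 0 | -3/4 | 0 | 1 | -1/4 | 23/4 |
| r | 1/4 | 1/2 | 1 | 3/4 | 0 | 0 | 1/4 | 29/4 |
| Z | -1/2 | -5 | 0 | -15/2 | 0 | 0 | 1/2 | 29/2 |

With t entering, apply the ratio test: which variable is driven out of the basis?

r

Column t entries and ratios — w1: -3/2 ≤ 0, skip; w2: -3/4 ≤ 0, skip; r: (29/4)/(3/4) = 29/3.
Smallest ratio is 29/3 in the row of r, so r leaves.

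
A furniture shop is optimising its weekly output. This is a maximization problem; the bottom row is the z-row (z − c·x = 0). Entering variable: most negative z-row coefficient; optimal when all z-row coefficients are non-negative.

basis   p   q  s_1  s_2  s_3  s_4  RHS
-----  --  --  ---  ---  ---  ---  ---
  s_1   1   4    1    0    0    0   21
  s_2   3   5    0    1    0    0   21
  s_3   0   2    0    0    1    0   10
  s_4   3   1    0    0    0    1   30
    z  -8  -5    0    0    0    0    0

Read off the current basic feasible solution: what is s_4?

s_4 is basic (row 4); its value is the RHS of that row, 30.

30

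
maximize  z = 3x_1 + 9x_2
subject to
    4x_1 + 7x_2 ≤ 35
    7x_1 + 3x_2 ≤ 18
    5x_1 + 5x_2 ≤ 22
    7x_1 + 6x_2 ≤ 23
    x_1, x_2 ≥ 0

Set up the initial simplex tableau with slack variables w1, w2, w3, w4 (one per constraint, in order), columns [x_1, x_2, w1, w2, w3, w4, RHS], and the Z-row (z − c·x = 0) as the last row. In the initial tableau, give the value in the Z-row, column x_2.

The Z-row carries the negated objective coefficients: the x_2 entry is -9.

-9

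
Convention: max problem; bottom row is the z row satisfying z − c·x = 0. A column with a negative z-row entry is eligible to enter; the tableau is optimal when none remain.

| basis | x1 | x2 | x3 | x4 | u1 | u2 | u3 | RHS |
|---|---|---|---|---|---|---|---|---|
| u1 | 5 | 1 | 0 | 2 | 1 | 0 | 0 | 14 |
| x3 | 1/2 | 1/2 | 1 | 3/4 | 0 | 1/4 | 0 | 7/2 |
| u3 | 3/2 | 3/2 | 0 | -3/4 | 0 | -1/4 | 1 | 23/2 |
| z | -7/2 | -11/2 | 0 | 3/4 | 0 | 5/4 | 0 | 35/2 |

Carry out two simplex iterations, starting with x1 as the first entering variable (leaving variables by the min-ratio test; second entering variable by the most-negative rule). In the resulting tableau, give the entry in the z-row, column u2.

17/4

Ratio test on column x1 — row 1: 14/5 = 14/5; row 2: (7/2)/(1/2) = 7; row 3: (23/2)/(3/2) = 23/3. Minimum is 14/5 at row 1 (u1 leaves); pivot element 5.
Divide row 1 by 5; eliminate column x1 from the other rows.
Second iteration: most negative z-row entry is -24/5 in column x2, so x2 enters.
Ratio test on column x2 — row 1: (14/5)/(1/5) = 14; row 2: (21/10)/(2/5) = 21/4; row 3: (73/10)/(6/5) = 73/12. Minimum is 21/4 at row 2 (x3 leaves); pivot element 2/5.
Divide row 2 by 2/5; eliminate column x2 from the other rows.
After both pivots, the entry at the z-row, column u2 is 17/4.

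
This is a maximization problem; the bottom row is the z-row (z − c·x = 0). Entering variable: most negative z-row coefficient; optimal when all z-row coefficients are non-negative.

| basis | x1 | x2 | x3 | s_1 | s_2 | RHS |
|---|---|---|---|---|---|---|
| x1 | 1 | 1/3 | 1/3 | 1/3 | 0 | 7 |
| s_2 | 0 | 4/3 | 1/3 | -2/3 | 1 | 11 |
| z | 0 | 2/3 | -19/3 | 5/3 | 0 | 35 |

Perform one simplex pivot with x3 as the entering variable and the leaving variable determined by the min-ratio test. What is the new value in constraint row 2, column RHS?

4

Ratio test on column x3 — row 1: 7/(1/3) = 21; row 2: 11/(1/3) = 33. Minimum is 21 at row 1 (x1 leaves); pivot element 1/3.
Divide row 1 by 1/3; eliminate column x3 from the other rows.
Row 2 update in column RHS: 11 − (1/3)·21 = 4.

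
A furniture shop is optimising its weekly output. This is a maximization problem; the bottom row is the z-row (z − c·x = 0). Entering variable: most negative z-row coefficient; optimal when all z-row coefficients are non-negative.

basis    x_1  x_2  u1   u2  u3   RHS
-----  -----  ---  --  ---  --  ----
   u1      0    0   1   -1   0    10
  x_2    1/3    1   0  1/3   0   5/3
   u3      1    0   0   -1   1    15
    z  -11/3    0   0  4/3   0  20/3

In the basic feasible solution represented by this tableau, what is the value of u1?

10

u1 is basic (row 1); its value is the RHS of that row, 10.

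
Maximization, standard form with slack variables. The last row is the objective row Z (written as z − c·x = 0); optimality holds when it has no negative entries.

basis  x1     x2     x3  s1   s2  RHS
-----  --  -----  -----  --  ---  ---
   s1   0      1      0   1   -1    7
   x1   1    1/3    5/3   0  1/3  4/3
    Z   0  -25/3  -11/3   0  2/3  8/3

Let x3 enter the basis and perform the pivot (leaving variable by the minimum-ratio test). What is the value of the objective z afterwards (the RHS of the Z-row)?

28/5

Ratio test on column x3 — row 1: entry 0 ≤ 0; row 2: (4/3)/(5/3) = 4/5. Minimum is 4/5 at row 2 (x1 leaves); pivot element 5/3.
Pivot on row 2; the Z-row RHS becomes 8/3 − (-11/3)·(4/5) = 28/5.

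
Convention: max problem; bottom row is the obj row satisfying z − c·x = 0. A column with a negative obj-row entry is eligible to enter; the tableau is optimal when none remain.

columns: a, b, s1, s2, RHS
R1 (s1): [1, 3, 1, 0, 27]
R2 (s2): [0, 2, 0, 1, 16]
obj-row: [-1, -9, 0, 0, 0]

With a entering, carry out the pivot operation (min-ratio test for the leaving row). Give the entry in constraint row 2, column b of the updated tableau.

2

Ratio test on column a — row 1: 27/1 = 27; row 2: entry 0 ≤ 0. Minimum is 27 at row 1 (s1 leaves); pivot element 1.
Divide row 1 by 1; eliminate column a from the other rows.
Row 2 update in column b: 2 − 0·3 = 2.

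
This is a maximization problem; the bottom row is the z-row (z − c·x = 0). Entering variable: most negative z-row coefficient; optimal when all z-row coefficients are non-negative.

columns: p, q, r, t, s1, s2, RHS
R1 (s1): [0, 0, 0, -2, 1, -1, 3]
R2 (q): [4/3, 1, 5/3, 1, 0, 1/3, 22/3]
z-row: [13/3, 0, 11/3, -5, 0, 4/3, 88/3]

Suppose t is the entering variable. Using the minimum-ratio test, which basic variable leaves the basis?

q

Column t entries and ratios — s1: -2 ≤ 0, skip; q: (22/3)/1 = 22/3.
Smallest ratio is 22/3 in the row of q, so q leaves.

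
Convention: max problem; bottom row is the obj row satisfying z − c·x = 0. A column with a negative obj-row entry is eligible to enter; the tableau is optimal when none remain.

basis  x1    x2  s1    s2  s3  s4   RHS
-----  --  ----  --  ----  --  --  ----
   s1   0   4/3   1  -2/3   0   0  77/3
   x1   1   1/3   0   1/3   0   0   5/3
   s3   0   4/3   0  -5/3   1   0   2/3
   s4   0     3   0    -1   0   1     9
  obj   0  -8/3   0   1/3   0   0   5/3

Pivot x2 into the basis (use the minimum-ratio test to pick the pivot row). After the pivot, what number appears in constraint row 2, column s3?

Ratio test on column x2 — row 1: (77/3)/(4/3) = 77/4; row 2: (5/3)/(1/3) = 5; row 3: (2/3)/(4/3) = 1/2; row 4: 9/3 = 3. Minimum is 1/2 at row 3 (s3 leaves); pivot element 4/3.
Divide row 3 by 4/3; eliminate column x2 from the other rows.
Row 2 update in column s3: 0 − (1/3)·(3/4) = -1/4.

-1/4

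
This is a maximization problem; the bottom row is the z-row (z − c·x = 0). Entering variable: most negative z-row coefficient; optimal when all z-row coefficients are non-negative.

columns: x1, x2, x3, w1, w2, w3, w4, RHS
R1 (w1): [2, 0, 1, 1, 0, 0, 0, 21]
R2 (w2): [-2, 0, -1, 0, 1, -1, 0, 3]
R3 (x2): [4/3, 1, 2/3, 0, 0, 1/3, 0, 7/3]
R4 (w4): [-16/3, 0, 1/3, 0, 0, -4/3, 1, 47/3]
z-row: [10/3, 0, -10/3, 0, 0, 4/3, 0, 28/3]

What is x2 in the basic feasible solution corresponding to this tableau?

7/3

x2 is basic (row 3); its value is the RHS of that row, 7/3.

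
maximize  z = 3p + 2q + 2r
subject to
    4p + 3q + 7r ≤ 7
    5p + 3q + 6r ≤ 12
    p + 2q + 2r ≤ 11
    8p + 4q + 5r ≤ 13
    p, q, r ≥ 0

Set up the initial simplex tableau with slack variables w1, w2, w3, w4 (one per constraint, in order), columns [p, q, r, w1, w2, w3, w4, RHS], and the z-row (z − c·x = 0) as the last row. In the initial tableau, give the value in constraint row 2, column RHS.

The RHS of constraint 2 is b_2 = 12.

12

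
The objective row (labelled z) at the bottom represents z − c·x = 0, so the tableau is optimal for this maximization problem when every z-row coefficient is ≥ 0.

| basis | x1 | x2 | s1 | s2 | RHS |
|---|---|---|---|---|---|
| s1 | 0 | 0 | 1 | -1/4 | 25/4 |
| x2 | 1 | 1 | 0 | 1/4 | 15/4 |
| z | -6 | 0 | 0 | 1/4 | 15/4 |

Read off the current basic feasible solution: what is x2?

15/4

x2 is basic (row 2); its value is the RHS of that row, 15/4.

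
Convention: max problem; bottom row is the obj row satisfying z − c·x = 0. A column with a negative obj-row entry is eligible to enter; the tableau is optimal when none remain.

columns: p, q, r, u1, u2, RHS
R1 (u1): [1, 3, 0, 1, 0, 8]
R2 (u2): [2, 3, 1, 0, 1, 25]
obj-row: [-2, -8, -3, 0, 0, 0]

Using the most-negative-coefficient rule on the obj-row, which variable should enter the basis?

q

Negative obj-row entries: p: -2, q: -8, r: -3.
The most negative is -8 in column q, so q enters.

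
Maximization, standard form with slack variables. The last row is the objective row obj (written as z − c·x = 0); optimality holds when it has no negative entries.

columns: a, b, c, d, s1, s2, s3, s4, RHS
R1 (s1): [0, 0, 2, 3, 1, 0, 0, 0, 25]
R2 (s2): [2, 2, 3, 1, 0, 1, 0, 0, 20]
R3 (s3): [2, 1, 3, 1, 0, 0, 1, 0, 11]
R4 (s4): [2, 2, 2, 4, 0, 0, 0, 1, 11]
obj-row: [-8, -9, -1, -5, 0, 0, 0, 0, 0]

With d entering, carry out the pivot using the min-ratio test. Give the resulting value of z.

55/4

Ratio test on column d — row 1: 25/3 = 25/3; row 2: 20/1 = 20; row 3: 11/1 = 11; row 4: 11/4 = 11/4. Minimum is 11/4 at row 4 (s4 leaves); pivot element 4.
Pivot on row 4; the obj-row RHS becomes 0 − (-5)·(11/4) = 55/4.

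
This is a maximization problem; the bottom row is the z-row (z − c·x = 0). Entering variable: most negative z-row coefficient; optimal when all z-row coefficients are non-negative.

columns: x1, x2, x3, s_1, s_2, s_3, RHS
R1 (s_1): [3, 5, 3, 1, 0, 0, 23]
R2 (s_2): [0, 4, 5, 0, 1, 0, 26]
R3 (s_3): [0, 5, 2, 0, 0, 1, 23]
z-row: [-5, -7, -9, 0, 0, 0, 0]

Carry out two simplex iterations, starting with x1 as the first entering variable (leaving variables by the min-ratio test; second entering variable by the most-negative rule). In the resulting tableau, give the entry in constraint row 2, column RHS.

26/5

Ratio test on column x1 — row 1: 23/3 = 23/3; row 2: entry 0 ≤ 0; row 3: entry 0 ≤ 0. Minimum is 23/3 at row 1 (s_1 leaves); pivot element 3.
Divide row 1 by 3; eliminate column x1 from the other rows.
Second iteration: most negative z-row entry is -4 in column x3, so x3 enters.
Ratio test on column x3 — row 1: (23/3)/1 = 23/3; row 2: 26/5 = 26/5; row 3: 23/2 = 23/2. Minimum is 26/5 at row 2 (s_2 leaves); pivot element 5.
Divide row 2 by 5; eliminate column x3 from the other rows.
After both pivots, the entry at constraint row 2, column RHS is 26/5.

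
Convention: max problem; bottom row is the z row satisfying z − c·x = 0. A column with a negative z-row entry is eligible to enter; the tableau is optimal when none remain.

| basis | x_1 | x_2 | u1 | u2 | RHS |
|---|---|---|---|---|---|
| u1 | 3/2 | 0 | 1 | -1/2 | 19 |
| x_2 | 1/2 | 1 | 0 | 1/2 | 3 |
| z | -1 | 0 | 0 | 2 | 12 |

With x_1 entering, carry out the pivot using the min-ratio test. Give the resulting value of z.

Ratio test on column x_1 — row 1: 19/(3/2) = 38/3; row 2: 3/(1/2) = 6. Minimum is 6 at row 2 (x_2 leaves); pivot element 1/2.
Pivot on row 2; the z-row RHS becomes 12 − (-1)·6 = 18.

18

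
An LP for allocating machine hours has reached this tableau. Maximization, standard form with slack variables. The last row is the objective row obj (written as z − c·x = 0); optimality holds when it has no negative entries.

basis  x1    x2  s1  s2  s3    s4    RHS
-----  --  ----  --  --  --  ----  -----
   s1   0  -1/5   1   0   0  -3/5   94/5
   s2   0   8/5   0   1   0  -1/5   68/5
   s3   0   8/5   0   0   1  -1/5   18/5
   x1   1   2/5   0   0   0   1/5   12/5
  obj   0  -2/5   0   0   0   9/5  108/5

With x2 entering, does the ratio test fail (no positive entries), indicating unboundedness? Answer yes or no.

Column x2 has positive entries in row(s) 2, 3, 4, so the ratio test bounds it — not unbounded.

no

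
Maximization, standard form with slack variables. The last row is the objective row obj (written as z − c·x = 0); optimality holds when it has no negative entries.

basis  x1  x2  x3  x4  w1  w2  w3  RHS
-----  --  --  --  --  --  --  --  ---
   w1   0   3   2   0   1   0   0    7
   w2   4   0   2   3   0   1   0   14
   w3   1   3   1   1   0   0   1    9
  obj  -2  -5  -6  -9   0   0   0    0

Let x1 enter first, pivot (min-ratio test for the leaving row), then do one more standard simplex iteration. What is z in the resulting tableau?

42

Ratio test on column x1 — row 1: entry 0 ≤ 0; row 2: 14/4 = 7/2; row 3: 9/1 = 9. Minimum is 7/2 at row 2 (w2 leaves); pivot element 4.
Pivot on row 2; the obj-row RHS becomes 0 − (-2)·(7/2) = 7.
Next entering variable (most negative obj-row entry -15/2): x4.
Ratio test on column x4 — row 1: entry 0 ≤ 0; row 2: (7/2)/(3/4) = 14/3; row 3: (11/2)/(1/4) = 22. Minimum is 14/3 at row 2 (x1 leaves); pivot element 3/4.
After the second pivot the obj-row RHS is 7 − (-15/2)·(14/3) = 42.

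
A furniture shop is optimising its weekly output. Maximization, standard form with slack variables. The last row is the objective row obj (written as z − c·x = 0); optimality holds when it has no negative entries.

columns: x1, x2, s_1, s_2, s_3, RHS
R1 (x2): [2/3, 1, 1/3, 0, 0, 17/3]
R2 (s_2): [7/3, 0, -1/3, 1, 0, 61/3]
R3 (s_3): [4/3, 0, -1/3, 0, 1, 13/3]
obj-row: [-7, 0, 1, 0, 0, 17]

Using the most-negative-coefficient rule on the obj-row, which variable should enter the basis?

Negative obj-row entries: x1: -7.
The most negative is -7 in column x1, so x1 enters.

x1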